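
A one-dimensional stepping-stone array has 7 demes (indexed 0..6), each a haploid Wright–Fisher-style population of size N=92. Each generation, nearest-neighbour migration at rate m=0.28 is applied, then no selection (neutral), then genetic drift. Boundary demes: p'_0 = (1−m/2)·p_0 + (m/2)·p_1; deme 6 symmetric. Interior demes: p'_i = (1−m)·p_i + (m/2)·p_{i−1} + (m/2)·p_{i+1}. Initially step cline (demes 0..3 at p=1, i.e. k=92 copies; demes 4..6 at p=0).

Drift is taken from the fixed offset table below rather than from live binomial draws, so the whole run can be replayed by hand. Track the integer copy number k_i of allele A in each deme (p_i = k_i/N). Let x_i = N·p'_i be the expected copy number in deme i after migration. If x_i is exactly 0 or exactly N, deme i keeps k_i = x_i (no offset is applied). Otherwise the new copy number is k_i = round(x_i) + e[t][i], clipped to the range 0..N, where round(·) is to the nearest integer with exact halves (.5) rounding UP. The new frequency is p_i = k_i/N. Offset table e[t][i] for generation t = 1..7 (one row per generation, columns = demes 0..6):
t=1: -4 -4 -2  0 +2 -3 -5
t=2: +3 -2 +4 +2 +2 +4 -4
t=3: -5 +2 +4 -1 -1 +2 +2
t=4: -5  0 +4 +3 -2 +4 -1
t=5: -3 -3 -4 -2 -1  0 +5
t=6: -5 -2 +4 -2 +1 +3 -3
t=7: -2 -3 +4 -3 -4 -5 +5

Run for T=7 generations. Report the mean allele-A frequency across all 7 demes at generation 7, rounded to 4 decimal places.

t=0: k=[92 92 92 92 0 0 0]
t=1: x=[92.0000 92.0000 92.0000 79.1200 12.8800 0.0000 0.0000] k=[92 92 92 79 15 0 0]
t=2: x=[92.0000 92.0000 90.1800 71.8600 21.8600 2.1000 0.0000] k=[92 92 92 74 24 6 0]
t=3: x=[92.0000 92.0000 89.4800 69.5200 28.4800 7.6800 0.8400] k=[92 92 92 69 27 10 3]
t=4: x=[92.0000 92.0000 88.7800 66.3400 30.5000 11.4000 3.9800] k=[92 92 92 69 29 15 3]
t=5: x=[92.0000 92.0000 88.7800 66.6200 32.6400 15.2800 4.6800] k=[92 92 85 65 32 15 10]
t=6: x=[92.0000 91.0200 83.1800 63.1800 34.2400 16.6800 10.7000] k=[92 89 87 61 35 20 8]
t=7: x=[91.5800 89.1400 83.6400 61.0000 36.5400 20.4200 9.6800] k=[90 86 88 58 33 15 15]

0.5978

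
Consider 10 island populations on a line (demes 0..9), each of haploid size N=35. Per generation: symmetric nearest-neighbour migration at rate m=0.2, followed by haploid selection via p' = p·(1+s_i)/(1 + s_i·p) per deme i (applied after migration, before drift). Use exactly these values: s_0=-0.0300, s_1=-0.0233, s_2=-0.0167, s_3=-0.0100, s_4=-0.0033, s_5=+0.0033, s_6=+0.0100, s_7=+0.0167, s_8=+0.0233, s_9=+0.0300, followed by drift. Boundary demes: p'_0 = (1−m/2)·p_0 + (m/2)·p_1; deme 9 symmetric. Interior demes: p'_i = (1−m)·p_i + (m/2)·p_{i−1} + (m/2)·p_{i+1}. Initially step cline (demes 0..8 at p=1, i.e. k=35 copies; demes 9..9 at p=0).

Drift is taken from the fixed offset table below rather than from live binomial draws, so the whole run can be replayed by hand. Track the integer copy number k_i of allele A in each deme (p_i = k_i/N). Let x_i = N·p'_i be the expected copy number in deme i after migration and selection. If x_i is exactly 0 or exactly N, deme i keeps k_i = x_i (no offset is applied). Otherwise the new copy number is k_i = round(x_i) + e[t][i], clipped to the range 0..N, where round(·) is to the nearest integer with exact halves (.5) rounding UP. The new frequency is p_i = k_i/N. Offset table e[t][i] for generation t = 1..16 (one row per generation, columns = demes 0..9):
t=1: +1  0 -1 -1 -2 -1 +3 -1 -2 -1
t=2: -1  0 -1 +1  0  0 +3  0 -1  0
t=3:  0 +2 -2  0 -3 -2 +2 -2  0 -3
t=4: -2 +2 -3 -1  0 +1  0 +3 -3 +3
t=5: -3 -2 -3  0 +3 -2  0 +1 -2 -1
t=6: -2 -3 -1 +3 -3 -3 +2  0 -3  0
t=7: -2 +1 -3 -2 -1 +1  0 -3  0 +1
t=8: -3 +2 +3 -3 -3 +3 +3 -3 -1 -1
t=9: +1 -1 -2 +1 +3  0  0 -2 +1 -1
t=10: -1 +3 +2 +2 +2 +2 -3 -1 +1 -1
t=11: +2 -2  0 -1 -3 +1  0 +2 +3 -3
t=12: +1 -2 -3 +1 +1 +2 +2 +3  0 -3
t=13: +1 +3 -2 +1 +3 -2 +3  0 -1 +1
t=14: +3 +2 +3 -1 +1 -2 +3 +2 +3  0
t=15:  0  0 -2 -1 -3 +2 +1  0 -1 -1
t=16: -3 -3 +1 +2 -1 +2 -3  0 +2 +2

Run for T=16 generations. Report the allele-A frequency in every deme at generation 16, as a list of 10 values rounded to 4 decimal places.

[1.0000, 1.0000, 1.0000, 1.0000, 0.8857, 1.0000, 0.9143, 0.8857, 0.7143, 0.4857]

t=0: k=[35 35 35 35 35 35 35 35 35 0]
t=1: x=[35.0000 35.0000 35.0000 35.0000 35.0000 35.0000 35.0000 35.0000 31.5719 3.5942] k=[35 35 35 35 35 35 35 35 30 3]
t=2: x=[35.0000 35.0000 35.0000 35.0000 35.0000 35.0000 35.0000 34.5081 27.9308 5.8425] k=[35 35 35 35 35 35 35 35 27 6]
t=3: x=[35.0000 35.0000 35.0000 35.0000 35.0000 35.0000 35.0000 34.2128 25.8564 8.2855] k=[35 35 35 35 35 35 35 32 26 5]
t=4: x=[35.0000 35.0000 35.0000 35.0000 35.0000 35.0000 34.7029 31.7492 24.6685 7.2688] k=[35 35 35 35 35 35 35 35 22 10]
t=5: x=[35.0000 35.0000 35.0000 35.0000 35.0000 35.0000 35.0000 33.7206 22.2870 11.4263] k=[35 35 35 35 35 35 35 35 20 10]
t=6: x=[35.0000 35.0000 35.0000 35.0000 35.0000 35.0000 35.0000 33.5236 20.6952 11.2242] k=[35 35 35 35 35 35 35 34 18 11]
t=7: x=[35.0000 35.0000 35.0000 35.0000 35.0000 35.0000 34.9010 32.5382 19.1001 11.9313] k=[35 35 35 35 35 35 35 30 19 13]
t=8: x=[35.0000 35.0000 35.0000 35.0000 35.0000 35.0000 34.5049 29.4775 19.6986 13.8466] k=[35 35 35 35 35 35 35 26 19 13]
t=9: x=[35.0000 35.0000 35.0000 35.0000 35.0000 35.0000 34.1087 26.3087 19.2996 13.8466] k=[35 35 35 35 35 35 34 24 20 13]
t=10: x=[35.0000 35.0000 35.0000 35.0000 35.0000 34.9003 33.1178 24.7207 19.8981 13.9472] k=[35 35 35 35 35 35 30 24 21 13]
t=11: x=[35.0000 35.0000 35.0000 35.0000 35.0000 34.5016 29.9432 24.4226 20.6952 14.0478] k=[35 35 35 35 35 35 30 26 24 11]
t=12: x=[35.0000 35.0000 35.0000 35.0000 35.0000 34.5016 30.1418 26.3087 23.0817 12.5368] k=[35 35 35 35 35 35 32 29 23 10]
t=13: x=[35.0000 35.0000 35.0000 35.0000 35.0000 34.7010 32.0272 28.7851 22.4858 11.5273] k=[35 35 35 35 35 33 35 29 21 13]
t=14: x=[35.0000 35.0000 35.0000 35.0000 34.7993 33.4050 34.2077 28.8840 21.1930 14.0478] k=[35 35 35 35 35 31 35 31 24 14]
t=15: x=[35.0000 35.0000 35.0000 35.0000 34.5987 31.8096 34.2077 30.7621 23.8755 15.2539] k=[35 35 35 35 32 34 35 31 23 14]
t=16: x=[35.0000 35.0000 35.0000 34.6970 32.4923 33.9035 34.5049 30.6633 23.0817 15.1535] k=[35 35 35 35 31 35 32 31 25 17]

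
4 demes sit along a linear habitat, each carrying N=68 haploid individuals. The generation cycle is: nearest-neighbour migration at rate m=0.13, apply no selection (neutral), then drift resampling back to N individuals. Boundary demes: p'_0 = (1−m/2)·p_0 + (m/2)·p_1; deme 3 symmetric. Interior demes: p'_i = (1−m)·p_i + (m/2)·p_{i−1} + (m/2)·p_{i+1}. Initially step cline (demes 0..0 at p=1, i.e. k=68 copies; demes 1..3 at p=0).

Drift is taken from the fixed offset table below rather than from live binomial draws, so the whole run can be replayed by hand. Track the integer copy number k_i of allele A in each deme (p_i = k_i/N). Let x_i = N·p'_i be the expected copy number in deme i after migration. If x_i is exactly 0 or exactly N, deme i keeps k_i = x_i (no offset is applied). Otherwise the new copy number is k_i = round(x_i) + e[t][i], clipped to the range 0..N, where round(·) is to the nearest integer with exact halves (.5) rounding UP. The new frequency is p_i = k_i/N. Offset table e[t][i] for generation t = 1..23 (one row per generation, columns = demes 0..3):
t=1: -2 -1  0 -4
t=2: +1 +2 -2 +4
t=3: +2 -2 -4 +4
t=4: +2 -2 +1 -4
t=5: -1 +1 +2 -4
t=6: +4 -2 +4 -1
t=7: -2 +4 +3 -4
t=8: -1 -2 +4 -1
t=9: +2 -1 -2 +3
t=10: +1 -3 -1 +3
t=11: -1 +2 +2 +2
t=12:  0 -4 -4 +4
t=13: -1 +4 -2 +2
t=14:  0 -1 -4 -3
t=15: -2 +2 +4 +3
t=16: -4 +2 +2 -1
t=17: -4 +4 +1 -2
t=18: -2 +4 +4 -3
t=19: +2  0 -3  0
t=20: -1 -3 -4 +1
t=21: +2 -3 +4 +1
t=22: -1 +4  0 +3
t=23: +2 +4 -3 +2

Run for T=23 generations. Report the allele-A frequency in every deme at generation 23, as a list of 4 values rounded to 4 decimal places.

[0.4118, 0.4265, 0.2206, 0.2500]

t=0: k=[68 0 0 0]
t=1: x=[63.5800 4.4200 0.0000 0.0000] k=[62 3 0 0]
t=2: x=[58.1650 6.6400 0.1950 0.0000] k=[59 9 0 0]
t=3: x=[55.7500 11.6650 0.5850 0.0000] k=[58 10 0 0]
t=4: x=[54.8800 12.4700 0.6500 0.0000] k=[57 10 2 0]
t=5: x=[53.9450 12.5350 2.3900 0.1300] k=[53 14 4 0]
t=6: x=[50.4650 15.8850 4.3900 0.2600] k=[54 14 8 0]
t=7: x=[51.4000 16.2100 7.8700 0.5200] k=[49 20 11 0]
t=8: x=[47.1150 21.3000 10.8700 0.7150] k=[46 19 15 0]
t=9: x=[44.2450 20.4950 14.2850 0.9750] k=[46 19 12 4]
t=10: x=[44.2450 20.3000 11.9350 4.5200] k=[45 17 11 8]
t=11: x=[43.1800 18.4300 11.1950 8.1950] k=[42 20 13 10]
t=12: x=[40.5700 20.9750 13.2600 10.1950] k=[41 17 9 14]
t=13: x=[39.4400 18.0400 9.8450 13.6750] k=[38 22 8 16]
t=14: x=[36.9600 22.1300 9.4300 15.4800] k=[37 21 5 12]
t=15: x=[35.9600 21.0000 6.4950 11.5450] k=[34 23 10 15]
t=16: x=[33.2850 22.8700 11.1700 14.6750] k=[29 25 13 14]
t=17: x=[28.7400 24.4800 13.8450 13.9350] k=[25 28 15 12]
t=18: x=[25.1950 26.9600 15.6500 12.1950] k=[23 31 20 9]
t=19: x=[23.5200 29.7650 20.0000 9.7150] k=[26 30 17 10]
t=20: x=[26.2600 28.8950 17.3900 10.4550] k=[25 26 13 11]
t=21: x=[25.0650 25.0900 13.7150 11.1300] k=[27 22 18 12]
t=22: x=[26.6750 22.0650 17.8700 12.3900] k=[26 26 18 15]
t=23: x=[26.0000 25.4800 18.3250 15.1950] k=[28 29 15 17]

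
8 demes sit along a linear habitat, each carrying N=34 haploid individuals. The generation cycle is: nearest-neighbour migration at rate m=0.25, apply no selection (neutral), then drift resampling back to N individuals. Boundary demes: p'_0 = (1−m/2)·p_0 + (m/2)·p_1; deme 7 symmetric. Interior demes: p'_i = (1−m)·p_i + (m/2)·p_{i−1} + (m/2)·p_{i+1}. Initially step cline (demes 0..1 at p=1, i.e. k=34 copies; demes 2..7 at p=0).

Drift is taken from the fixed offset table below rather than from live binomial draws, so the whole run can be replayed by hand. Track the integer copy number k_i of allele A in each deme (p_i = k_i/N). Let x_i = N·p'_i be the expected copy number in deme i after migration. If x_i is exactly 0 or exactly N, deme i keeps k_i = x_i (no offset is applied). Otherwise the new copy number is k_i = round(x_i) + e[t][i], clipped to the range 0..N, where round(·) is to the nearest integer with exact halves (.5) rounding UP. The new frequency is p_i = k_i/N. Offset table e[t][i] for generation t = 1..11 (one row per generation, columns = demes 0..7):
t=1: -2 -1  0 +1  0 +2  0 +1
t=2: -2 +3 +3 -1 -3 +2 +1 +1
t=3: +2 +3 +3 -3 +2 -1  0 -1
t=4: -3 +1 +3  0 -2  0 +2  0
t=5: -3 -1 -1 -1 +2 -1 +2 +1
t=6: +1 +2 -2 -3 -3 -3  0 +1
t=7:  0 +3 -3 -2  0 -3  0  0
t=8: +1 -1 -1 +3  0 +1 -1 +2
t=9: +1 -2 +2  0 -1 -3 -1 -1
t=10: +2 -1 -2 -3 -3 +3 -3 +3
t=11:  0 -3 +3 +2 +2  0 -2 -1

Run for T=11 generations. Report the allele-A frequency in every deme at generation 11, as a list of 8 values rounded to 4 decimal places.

[0.8824, 0.5588, 0.4412, 0.1765, 0.0588, 0.0000, 0.0000, 0.0000]

t=0: k=[34 34 0 0 0 0 0 0]
t=1: x=[34.0000 29.7500 4.2500 0.0000 0.0000 0.0000 0.0000 0.0000] k=[34 29 4 0 0 0 0 0]
t=2: x=[33.3750 26.5000 6.6250 0.5000 0.0000 0.0000 0.0000 0.0000] k=[31 30 10 0 0 0 0 0]
t=3: x=[30.8750 27.6250 11.2500 1.2500 0.0000 0.0000 0.0000 0.0000] k=[33 31 14 0 0 0 0 0]
t=4: x=[32.7500 29.1250 14.3750 1.7500 0.0000 0.0000 0.0000 0.0000] k=[30 30 17 2 0 0 0 0]
t=5: x=[30.0000 28.3750 16.7500 3.6250 0.2500 0.0000 0.0000 0.0000] k=[27 27 16 3 2 0 0 0]
t=6: x=[27.0000 25.6250 15.7500 4.5000 1.8750 0.2500 0.0000 0.0000] k=[28 28 14 2 0 0 0 0]
t=7: x=[28.0000 26.2500 14.2500 3.2500 0.2500 0.0000 0.0000 0.0000] k=[28 29 11 1 0 0 0 0]
t=8: x=[28.1250 26.6250 12.0000 2.1250 0.1250 0.0000 0.0000 0.0000] k=[29 26 11 5 0 0 0 0]
t=9: x=[28.6250 24.5000 12.1250 5.1250 0.6250 0.0000 0.0000 0.0000] k=[30 23 14 5 0 0 0 0]
t=10: x=[29.1250 22.7500 14.0000 5.5000 0.6250 0.0000 0.0000 0.0000] k=[31 22 12 3 0 0 0 0]
t=11: x=[29.8750 21.8750 12.1250 3.7500 0.3750 0.0000 0.0000 0.0000] k=[30 19 15 6 2 0 0 0]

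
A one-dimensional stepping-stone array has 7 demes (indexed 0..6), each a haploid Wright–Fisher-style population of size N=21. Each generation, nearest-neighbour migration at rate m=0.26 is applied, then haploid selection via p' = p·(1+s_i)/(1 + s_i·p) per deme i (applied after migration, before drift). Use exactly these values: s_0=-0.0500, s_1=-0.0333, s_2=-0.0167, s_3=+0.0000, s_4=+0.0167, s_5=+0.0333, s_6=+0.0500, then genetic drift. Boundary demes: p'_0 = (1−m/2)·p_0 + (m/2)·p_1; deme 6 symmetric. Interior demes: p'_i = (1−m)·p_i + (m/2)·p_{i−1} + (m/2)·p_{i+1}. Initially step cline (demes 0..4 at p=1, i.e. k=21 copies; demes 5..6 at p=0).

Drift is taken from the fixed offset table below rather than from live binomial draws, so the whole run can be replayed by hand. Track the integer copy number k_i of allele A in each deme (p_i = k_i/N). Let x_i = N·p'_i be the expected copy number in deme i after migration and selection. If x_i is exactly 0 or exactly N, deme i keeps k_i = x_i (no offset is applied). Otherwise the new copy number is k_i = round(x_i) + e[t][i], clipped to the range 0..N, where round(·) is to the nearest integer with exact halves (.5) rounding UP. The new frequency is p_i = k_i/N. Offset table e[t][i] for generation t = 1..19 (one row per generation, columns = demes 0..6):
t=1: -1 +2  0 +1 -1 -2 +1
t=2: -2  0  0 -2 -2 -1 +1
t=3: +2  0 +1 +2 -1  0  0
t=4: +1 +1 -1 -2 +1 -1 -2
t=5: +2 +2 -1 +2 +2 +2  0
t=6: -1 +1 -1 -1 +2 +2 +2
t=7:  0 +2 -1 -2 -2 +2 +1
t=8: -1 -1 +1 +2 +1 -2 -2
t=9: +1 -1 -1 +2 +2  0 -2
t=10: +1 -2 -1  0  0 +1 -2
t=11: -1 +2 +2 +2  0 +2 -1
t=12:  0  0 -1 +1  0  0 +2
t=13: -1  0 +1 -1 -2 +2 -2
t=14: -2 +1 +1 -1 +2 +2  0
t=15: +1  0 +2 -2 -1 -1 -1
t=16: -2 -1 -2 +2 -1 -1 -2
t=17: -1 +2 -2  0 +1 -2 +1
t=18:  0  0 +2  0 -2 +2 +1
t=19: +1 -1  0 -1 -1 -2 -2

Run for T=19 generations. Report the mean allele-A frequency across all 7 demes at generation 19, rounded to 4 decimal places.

0.6667

t=0: k=[21 21 21 21 21 0 0]
t=1: x=[21.0000 21.0000 21.0000 21.0000 18.3091 2.8087 0.0000] k=[21 21 21 21 17 1 0]
t=2: x=[21.0000 21.0000 21.0000 20.4800 15.5074 3.0340 0.1365] k=[21 21 21 18 14 2 1]
t=3: x=[21.0000 21.0000 20.6035 17.8700 13.0420 3.5250 1.1833] k=[21 21 21 20 12 4 1]
t=4: x=[21.0000 21.0000 20.8678 19.0900 12.0851 4.7697 1.4547] k=[21 21 20 17 13 4 0]
t=5: x=[21.0000 20.8656 19.7199 16.8700 12.4341 4.7697 0.5453] k=[21 21 19 19 14 7 1]
t=6: x=[21.0000 20.7312 19.2329 18.3500 13.8185 7.2851 1.8611] k=[21 21 18 17 16 9 4]
t=7: x=[21.0000 20.5968 18.2196 17.0000 15.2891 9.4299 4.8290] k=[21 21 17 15 13 11 6]
t=8: x=[21.0000 20.4625 17.2080 15.0000 13.0819 10.7819 6.8737] k=[21 19 18 17 14 9 5]
t=9: x=[20.7265 19.0715 17.9564 16.7400 13.8185 9.2994 5.7208] k=[21 18 17 19 16 9 4]
t=10: x=[20.5899 18.1783 17.3394 18.3500 15.5471 9.4299 4.8290] k=[21 16 16 18 16 10 3]
t=11: x=[20.3169 16.5320 16.1979 17.4800 15.5471 10.0415 4.0676] k=[19 19 18 19 16 12 3]
t=12: x=[18.9052 18.8043 18.2196 18.4800 15.9339 11.5206 4.3355] k=[19 19 17 19 16 12 6]
t=13: x=[18.9052 18.6708 17.4708 18.3500 15.9339 11.9092 7.0059] k=[18 19 18 17 14 14 5]
t=14: x=[18.0005 18.6708 17.9564 16.7400 14.4648 12.9929 6.3847] k=[16 20 19 16 16 15 6]
t=15: x=[16.3366 19.2978 18.7058 16.3900 15.9339 14.1125 7.4021] k=[17 19 21 14 15 13 6]
t=16: x=[17.0997 18.9379 19.8113 15.0400 14.6834 12.5161 7.1381] k=[15 18 18 17 14 12 5]
t=17: x=[15.1766 17.5126 17.8249 16.7400 14.2063 11.5206 6.1194] k=[14 20 16 17 15 10 7]
t=18: x=[14.5531 18.6297 16.5916 16.6100 14.6834 10.4319 7.6253] k=[15 19 19 17 13 12 9]
t=19: x=[15.3097 18.4039 18.7058 16.7400 13.4702 11.9092 9.6439] k=[16 17 19 16 12 10 8]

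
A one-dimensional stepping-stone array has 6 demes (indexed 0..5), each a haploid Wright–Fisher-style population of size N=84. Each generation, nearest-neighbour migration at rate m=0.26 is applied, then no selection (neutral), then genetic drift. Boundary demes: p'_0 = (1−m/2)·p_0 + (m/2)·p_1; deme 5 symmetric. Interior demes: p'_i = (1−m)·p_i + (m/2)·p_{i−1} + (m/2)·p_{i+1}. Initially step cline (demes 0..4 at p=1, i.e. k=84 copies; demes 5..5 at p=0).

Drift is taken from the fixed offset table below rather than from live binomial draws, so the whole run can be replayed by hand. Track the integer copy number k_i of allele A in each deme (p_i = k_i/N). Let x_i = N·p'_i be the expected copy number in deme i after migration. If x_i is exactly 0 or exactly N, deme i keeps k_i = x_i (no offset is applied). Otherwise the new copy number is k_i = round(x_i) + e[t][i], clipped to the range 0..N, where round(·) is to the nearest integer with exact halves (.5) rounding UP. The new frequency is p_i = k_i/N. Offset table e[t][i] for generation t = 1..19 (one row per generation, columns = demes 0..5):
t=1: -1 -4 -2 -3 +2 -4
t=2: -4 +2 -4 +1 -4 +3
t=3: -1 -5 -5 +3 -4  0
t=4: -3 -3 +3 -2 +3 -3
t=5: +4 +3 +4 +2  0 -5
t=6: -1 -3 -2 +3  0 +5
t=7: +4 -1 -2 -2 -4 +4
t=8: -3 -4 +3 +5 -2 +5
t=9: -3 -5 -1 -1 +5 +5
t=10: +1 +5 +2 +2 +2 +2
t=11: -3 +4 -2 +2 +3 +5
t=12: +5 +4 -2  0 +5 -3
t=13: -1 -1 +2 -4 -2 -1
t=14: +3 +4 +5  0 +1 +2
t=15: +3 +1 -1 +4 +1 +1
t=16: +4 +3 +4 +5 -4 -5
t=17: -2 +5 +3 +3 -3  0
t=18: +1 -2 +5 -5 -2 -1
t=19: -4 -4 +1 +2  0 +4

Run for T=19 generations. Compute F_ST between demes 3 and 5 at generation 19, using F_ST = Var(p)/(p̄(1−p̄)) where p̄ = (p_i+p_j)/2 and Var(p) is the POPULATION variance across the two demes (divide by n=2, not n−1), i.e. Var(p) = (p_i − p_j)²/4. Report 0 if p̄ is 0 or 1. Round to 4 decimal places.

t=0: k=[84 84 84 84 84 0]
t=1: x=[84.0000 84.0000 84.0000 84.0000 73.0800 10.9200] k=[84 84 84 84 75 7]
t=2: x=[84.0000 84.0000 84.0000 82.8300 67.3300 15.8400] k=[84 84 84 84 63 19]
t=3: x=[84.0000 84.0000 84.0000 81.2700 60.0100 24.7200] k=[84 84 84 84 56 25]
t=4: x=[84.0000 84.0000 84.0000 80.3600 55.6100 29.0300] k=[84 84 84 78 59 26]
t=5: x=[84.0000 84.0000 83.2200 76.3100 57.1800 30.2900] k=[84 84 84 78 57 25]
t=6: x=[84.0000 84.0000 83.2200 76.0500 55.5700 29.1600] k=[84 84 81 79 56 34]
t=7: x=[84.0000 83.6100 81.1300 76.2700 56.1300 36.8600] k=[84 83 79 74 52 41]
t=8: x=[83.8700 82.6100 78.8700 71.7900 53.4300 42.4300] k=[81 79 82 77 51 47]
t=9: x=[80.7400 79.6500 80.9600 74.2700 53.8600 47.5200] k=[78 75 80 73 59 53]
t=10: x=[77.6100 76.0400 78.4400 72.0900 60.0400 53.7800] k=[79 81 80 74 62 56]
t=11: x=[79.2600 80.6100 79.3500 73.2200 62.7800 56.7800] k=[76 84 77 75 66 62]
t=12: x=[77.0400 82.0500 77.6500 74.0900 66.6500 62.5200] k=[82 84 76 74 72 60]
t=13: x=[82.2600 82.7000 76.7800 74.0000 70.7000 61.5600] k=[81 82 79 70 69 61]
t=14: x=[81.1300 81.4800 78.2200 71.0400 68.0900 62.0400] k=[84 84 83 71 69 64]
t=15: x=[84.0000 83.8700 81.5700 72.3000 68.6100 64.6500] k=[84 84 81 76 70 66]
t=16: x=[84.0000 83.6100 80.7400 75.8700 70.2600 66.5200] k=[84 84 84 81 66 62]
t=17: x=[84.0000 84.0000 83.6100 79.4400 67.4300 62.5200] k=[84 84 84 82 64 63]
t=18: x=[84.0000 84.0000 83.7400 79.9200 66.2100 63.1300] k=[84 84 84 75 64 62]
t=19: x=[84.0000 84.0000 82.8300 74.7400 65.1700 62.2600] k=[84 84 84 77 65 66]

0.0338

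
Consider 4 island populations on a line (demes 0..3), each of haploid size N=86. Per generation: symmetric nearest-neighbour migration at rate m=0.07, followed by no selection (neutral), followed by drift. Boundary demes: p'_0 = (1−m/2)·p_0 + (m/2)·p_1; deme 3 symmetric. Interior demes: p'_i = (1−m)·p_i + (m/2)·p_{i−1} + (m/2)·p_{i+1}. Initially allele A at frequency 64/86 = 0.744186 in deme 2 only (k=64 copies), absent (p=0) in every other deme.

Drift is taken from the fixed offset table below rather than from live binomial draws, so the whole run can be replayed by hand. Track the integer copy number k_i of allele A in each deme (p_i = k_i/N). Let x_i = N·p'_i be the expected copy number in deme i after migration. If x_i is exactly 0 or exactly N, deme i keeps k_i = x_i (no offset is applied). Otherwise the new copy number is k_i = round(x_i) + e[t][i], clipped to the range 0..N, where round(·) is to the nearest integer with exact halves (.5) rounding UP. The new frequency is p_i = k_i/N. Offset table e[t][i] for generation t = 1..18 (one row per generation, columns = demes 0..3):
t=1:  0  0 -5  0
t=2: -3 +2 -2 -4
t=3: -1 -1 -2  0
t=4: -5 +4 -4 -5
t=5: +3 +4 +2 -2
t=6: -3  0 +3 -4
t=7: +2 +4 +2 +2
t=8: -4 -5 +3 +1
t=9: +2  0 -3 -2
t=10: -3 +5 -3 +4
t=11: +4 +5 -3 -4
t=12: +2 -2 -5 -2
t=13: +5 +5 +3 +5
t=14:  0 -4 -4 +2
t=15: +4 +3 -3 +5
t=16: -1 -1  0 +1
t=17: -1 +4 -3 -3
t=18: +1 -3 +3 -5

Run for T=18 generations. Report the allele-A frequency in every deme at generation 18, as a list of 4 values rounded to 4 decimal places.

t=0: k=[0 0 64 0]
t=1: x=[0.0000 2.2400 59.5200 2.2400] k=[0 2 55 2]
t=2: x=[0.0700 3.7850 51.2900 3.8550] k=[0 6 49 0]
t=3: x=[0.2100 7.2950 45.7800 1.7150] k=[0 6 44 2]
t=4: x=[0.2100 7.1200 41.2000 3.4700] k=[0 11 37 0]
t=5: x=[0.3850 11.5250 34.7950 1.2950] k=[3 16 37 0]
t=6: x=[3.4550 16.2800 34.9700 1.2950] k=[0 16 38 0]
t=7: x=[0.5600 16.2100 35.9000 1.3300] k=[3 20 38 3]
t=8: x=[3.5950 20.0350 36.1450 4.2250] k=[0 15 39 5]
t=9: x=[0.5250 15.3150 36.9700 6.1900] k=[3 15 34 4]
t=10: x=[3.4200 15.2450 32.2850 5.0500] k=[0 20 29 9]
t=11: x=[0.7000 19.6150 27.9850 9.7000] k=[5 25 25 6]
t=12: x=[5.7000 24.3000 24.3350 6.6650] k=[8 22 19 5]
t=13: x=[8.4900 21.4050 18.6150 5.4900] k=[13 26 22 10]
t=14: x=[13.4550 25.4050 21.7200 10.4200] k=[13 21 18 12]
t=15: x=[13.2800 20.6150 17.8950 12.2100] k=[17 24 15 17]
t=16: x=[17.2450 23.4400 15.3850 16.9300] k=[16 22 15 18]
t=17: x=[16.2100 21.5450 15.3500 17.8950] k=[15 26 12 15]
t=18: x=[15.3850 25.1250 12.5950 14.8950] k=[16 22 16 10]

[0.1860, 0.2558, 0.1860, 0.1163]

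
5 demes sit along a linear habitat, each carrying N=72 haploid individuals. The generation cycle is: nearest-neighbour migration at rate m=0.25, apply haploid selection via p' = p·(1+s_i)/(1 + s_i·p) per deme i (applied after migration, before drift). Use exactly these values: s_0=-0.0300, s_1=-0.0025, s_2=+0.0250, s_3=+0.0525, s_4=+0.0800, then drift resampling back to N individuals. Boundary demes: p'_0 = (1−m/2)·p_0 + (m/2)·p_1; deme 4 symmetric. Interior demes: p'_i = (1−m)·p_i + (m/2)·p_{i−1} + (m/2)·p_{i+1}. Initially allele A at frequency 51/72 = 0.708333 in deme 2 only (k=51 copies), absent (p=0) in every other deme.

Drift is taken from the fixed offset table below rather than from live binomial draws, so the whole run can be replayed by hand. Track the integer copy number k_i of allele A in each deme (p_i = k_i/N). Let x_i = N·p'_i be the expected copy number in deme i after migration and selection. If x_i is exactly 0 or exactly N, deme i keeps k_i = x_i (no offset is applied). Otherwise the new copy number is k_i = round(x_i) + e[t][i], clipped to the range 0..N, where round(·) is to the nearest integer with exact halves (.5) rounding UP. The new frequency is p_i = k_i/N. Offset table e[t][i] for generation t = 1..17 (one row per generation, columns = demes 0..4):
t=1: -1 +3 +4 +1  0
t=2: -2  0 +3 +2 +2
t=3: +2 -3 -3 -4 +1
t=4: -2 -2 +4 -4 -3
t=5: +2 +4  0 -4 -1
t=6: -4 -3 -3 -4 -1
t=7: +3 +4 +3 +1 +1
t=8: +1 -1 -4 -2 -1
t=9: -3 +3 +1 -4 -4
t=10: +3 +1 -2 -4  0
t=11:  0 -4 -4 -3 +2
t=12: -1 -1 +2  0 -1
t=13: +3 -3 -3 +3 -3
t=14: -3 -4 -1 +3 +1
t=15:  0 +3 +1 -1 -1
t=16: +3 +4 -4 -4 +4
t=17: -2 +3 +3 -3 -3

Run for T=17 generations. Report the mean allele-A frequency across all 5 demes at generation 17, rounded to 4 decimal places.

t=0: k=[0 0 51 0 0]
t=1: x=[0.0000 6.3605 38.6924 6.6786 0.0000] k=[0 9 43 8 0]
t=2: x=[1.0918 12.0998 34.8188 11.8737 1.0788] k=[0 12 38 14 3]
t=3: x=[1.4559 13.7222 32.1889 16.2601 4.7021] k=[3 11 29 12 6]
t=4: x=[3.8865 12.2246 25.0266 13.9412 7.2357] k=[2 10 29 10 4]
t=5: x=[2.9136 11.3510 24.6487 12.1325 5.1031] k=[5 15 25 8 4]
t=6: x=[6.0783 14.9703 22.0004 10.0597 4.8358] k=[2 12 19 6 4]
t=7: x=[3.1568 11.6006 16.8162 7.7207 4.5684] k=[6 16 20 9 6]
t=8: x=[7.0538 15.2199 18.4619 10.4488 6.8366] k=[8 14 14 8 6]
t=9: x=[8.5186 13.2230 13.5191 8.8911 6.7034] k=[6 16 15 5 3]
t=10: x=[7.0538 14.5958 14.1537 6.2875 3.4974] k=[10 16 12 2 3]
t=11: x=[10.4744 14.7207 11.4864 3.5435 3.0951] k=[10 11 7 1 5]
t=12: x=[9.8629 10.3528 6.9026 2.3642 4.8358] k=[9 9 9 2 4]
t=13: x=[8.7629 8.9803 8.3047 3.2816 4.0332] k=[12 6 5 6 1]
t=14: x=[10.9639 6.6100 5.3715 5.5046 1.7518] k=[8 3 4 9 3]
t=15: x=[7.1758 3.7411 4.6053 7.9809 4.0332] k=[7 7 6 7 3]
t=16: x=[6.8099 6.8594 6.3924 6.6786 3.7654] k=[10 11 2 3 8]
t=17: x=[9.8629 9.7289 3.3275 3.6744 7.9003] k=[8 13 6 1 5]

0.0917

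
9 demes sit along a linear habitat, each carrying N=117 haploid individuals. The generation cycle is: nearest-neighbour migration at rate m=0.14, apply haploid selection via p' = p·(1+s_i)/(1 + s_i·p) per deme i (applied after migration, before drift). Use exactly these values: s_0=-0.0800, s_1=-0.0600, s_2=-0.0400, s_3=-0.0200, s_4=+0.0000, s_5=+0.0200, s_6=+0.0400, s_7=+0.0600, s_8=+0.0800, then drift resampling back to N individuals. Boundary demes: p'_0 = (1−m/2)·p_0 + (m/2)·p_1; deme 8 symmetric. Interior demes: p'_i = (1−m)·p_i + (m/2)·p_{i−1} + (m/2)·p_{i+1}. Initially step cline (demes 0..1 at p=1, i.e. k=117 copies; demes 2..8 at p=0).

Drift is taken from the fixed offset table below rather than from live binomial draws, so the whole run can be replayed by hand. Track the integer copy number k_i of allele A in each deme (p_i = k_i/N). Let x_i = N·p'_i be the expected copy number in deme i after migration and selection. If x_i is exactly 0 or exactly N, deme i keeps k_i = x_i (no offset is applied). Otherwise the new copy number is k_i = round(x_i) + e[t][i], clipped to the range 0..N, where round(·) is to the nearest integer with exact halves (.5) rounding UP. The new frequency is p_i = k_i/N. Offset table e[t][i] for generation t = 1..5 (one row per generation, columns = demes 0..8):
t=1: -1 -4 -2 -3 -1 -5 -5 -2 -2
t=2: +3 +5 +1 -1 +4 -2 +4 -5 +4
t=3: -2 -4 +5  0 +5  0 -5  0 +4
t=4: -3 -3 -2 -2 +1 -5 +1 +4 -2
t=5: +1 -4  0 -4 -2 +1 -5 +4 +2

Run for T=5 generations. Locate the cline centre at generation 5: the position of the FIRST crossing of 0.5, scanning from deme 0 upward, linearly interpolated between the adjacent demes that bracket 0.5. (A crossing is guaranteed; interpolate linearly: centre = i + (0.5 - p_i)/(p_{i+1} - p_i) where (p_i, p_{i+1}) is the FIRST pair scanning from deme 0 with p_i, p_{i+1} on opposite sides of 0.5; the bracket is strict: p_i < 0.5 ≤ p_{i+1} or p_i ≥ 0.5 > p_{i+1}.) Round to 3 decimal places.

t=0: k=[117 117 0 0 0 0 0 0 0]
t=1: x=[117.0000 108.3260 7.8845 0.0000 0.0000 0.0000 0.0000 0.0000 0.0000] k=[117 104 6 0 0 0 0 0 0]
t=2: x=[116.0115 97.0467 11.9934 0.4116 0.0000 0.0000 0.0000 0.0000 0.0000] k=[117 102 13 0 0 0 0 0 0]
t=3: x=[115.8596 95.7657 17.6980 0.8919 0.0000 0.0000 0.0000 0.0000 0.0000] k=[114 92 23 1 0 0 0 0 0]
t=4: x=[112.0818 87.3617 25.4673 2.4216 0.0700 0.0000 0.0000 0.0000 0.0000] k=[109 84 23 0 1 0 0 0 0]
t=5: x=[106.4784 79.9311 24.8516 1.6469 0.8600 0.0714 0.0000 0.0000 0.0000] k=[107 76 25 0 0 1 0 0 0]

1.343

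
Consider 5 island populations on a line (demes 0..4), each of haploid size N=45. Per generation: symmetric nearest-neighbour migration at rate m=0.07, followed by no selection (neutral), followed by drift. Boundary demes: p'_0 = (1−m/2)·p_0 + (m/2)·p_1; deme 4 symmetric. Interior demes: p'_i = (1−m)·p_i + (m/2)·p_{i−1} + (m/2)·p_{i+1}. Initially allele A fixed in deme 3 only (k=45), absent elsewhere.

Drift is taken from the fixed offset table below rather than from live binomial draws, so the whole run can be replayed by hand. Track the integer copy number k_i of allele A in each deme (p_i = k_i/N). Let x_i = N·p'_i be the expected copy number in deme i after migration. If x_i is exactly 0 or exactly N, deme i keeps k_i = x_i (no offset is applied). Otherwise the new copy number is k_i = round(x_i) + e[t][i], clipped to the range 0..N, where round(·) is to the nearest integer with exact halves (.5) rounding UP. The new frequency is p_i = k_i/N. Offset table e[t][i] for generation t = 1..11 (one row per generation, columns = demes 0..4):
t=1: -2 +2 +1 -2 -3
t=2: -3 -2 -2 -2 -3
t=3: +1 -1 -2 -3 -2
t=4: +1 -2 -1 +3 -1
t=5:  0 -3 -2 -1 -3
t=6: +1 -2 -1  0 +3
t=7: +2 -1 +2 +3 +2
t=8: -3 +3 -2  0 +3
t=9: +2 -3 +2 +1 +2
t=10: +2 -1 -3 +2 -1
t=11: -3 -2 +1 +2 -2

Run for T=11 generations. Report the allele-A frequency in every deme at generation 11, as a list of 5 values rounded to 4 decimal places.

t=0: k=[0 0 0 45 0]
t=1: x=[0.0000 0.0000 1.5750 41.8500 1.5750] k=[0 0 3 40 0]
t=2: x=[0.0000 0.1050 4.1900 37.3050 1.4000] k=[0 0 2 35 0]
t=3: x=[0.0000 0.0700 3.0850 32.6200 1.2250] k=[0 0 1 30 0]
t=4: x=[0.0000 0.0350 1.9800 27.9350 1.0500] k=[0 0 1 31 0]
t=5: x=[0.0000 0.0350 2.0150 28.8650 1.0850] k=[0 0 0 28 0]
t=6: x=[0.0000 0.0000 0.9800 26.0400 0.9800] k=[0 0 0 26 4]
t=7: x=[0.0000 0.0000 0.9100 24.3200 4.7700] k=[0 0 3 27 7]
t=8: x=[0.0000 0.1050 3.7350 25.4600 7.7000] k=[0 3 2 25 11]
t=9: x=[0.1050 2.8600 2.8400 23.7050 11.4900] k=[2 0 5 25 13]
t=10: x=[1.9300 0.2450 5.5250 23.8800 13.4200] k=[4 0 3 26 12]
t=11: x=[3.8600 0.2450 3.7000 24.7050 12.4900] k=[1 0 5 27 10]

[0.0222, 0.0000, 0.1111, 0.6000, 0.2222]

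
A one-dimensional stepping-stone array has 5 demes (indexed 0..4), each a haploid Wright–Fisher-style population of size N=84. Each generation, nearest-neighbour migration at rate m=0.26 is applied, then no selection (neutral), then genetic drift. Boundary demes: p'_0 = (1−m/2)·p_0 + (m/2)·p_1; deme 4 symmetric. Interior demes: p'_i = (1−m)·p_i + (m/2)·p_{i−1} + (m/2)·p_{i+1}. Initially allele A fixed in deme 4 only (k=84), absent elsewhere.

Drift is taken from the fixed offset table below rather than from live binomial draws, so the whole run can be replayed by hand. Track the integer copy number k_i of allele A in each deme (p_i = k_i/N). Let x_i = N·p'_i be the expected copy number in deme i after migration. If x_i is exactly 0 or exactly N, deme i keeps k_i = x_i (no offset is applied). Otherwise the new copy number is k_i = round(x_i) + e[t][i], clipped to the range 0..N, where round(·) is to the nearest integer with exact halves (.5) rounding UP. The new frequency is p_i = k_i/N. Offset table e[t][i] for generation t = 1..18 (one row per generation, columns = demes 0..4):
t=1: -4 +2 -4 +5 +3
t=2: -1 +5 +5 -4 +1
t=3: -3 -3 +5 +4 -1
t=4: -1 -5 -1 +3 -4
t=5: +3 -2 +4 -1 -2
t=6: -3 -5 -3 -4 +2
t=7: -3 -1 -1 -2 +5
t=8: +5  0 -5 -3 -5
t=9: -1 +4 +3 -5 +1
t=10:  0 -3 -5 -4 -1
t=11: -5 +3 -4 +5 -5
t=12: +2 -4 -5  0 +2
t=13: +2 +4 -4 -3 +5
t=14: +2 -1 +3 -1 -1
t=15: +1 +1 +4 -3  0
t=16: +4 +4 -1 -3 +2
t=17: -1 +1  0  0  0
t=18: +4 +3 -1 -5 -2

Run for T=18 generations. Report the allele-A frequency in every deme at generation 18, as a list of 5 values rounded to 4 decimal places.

[0.1786, 0.1786, 0.1310, 0.1429, 0.2857]

t=0: k=[0 0 0 0 84]
t=1: x=[0.0000 0.0000 0.0000 10.9200 73.0800] k=[0 0 0 16 76]
t=2: x=[0.0000 0.0000 2.0800 21.7200 68.2000] k=[0 0 7 18 69]
t=3: x=[0.0000 0.9100 7.5200 23.2000 62.3700] k=[0 0 13 27 61]
t=4: x=[0.0000 1.6900 13.1300 29.6000 56.5800] k=[0 0 12 33 53]
t=5: x=[0.0000 1.5600 13.1700 32.8700 50.4000] k=[0 0 17 32 48]
t=6: x=[0.0000 2.2100 16.7400 32.1300 45.9200] k=[0 0 14 28 48]
t=7: x=[0.0000 1.8200 14.0000 28.7800 45.4000] k=[0 1 13 27 50]
t=8: x=[0.1300 2.4300 13.2600 28.1700 47.0100] k=[5 2 8 25 42]
t=9: x=[4.6100 3.1700 9.4300 25.0000 39.7900] k=[4 7 12 20 41]
t=10: x=[4.3900 7.2600 12.3900 21.6900 38.2700] k=[4 4 7 18 37]
t=11: x=[4.0000 4.3900 8.0400 19.0400 34.5300] k=[0 7 4 24 30]
t=12: x=[0.9100 5.7000 6.9900 22.1800 29.2200] k=[3 2 2 22 31]
t=13: x=[2.8700 2.1300 4.6000 20.5700 29.8300] k=[5 6 1 18 35]
t=14: x=[5.1300 5.2200 3.8600 18.0000 32.7900] k=[7 4 7 17 32]
t=15: x=[6.6100 4.7800 7.9100 17.6500 30.0500] k=[8 6 12 15 30]
t=16: x=[7.7400 7.0400 11.6100 16.5600 28.0500] k=[12 11 11 14 30]
t=17: x=[11.8700 11.1300 11.3900 15.6900 27.9200] k=[11 12 11 16 28]
t=18: x=[11.1300 11.7400 11.7800 16.9100 26.4400] k=[15 15 11 12 24]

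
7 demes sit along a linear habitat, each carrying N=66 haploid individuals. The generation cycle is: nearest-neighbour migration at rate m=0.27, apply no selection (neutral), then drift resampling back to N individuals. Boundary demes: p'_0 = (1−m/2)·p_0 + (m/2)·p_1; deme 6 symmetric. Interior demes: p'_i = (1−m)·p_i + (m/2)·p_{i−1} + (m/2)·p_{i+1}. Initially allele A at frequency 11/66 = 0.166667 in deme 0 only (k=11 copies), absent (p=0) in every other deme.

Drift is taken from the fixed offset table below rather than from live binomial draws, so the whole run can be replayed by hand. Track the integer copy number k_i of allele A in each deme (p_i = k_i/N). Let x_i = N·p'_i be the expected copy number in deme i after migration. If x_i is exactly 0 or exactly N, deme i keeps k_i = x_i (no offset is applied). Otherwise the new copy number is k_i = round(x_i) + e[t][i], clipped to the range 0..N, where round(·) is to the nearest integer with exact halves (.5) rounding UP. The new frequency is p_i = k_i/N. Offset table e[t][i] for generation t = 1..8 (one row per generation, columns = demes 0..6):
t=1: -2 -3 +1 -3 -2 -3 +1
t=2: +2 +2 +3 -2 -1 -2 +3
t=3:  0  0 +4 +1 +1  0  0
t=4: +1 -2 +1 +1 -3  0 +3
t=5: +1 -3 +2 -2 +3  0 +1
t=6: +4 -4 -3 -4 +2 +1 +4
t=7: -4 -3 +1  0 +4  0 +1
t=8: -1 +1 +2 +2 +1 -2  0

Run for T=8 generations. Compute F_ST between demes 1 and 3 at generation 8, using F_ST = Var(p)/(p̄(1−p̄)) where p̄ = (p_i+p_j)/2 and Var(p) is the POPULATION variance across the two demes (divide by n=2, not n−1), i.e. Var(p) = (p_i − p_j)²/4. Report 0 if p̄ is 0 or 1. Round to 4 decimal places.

t=0: k=[11 0 0 0 0 0 0]
t=1: x=[9.5150 1.4850 0.0000 0.0000 0.0000 0.0000 0.0000] k=[8 0 0 0 0 0 0]
t=2: x=[6.9200 1.0800 0.0000 0.0000 0.0000 0.0000 0.0000] k=[9 3 0 0 0 0 0]
t=3: x=[8.1900 3.4050 0.4050 0.0000 0.0000 0.0000 0.0000] k=[8 3 4 0 0 0 0]
t=4: x=[7.3250 3.8100 3.3250 0.5400 0.0000 0.0000 0.0000] k=[8 2 4 2 0 0 0]
t=5: x=[7.1900 3.0800 3.4600 2.0000 0.2700 0.0000 0.0000] k=[8 0 5 0 3 0 0]
t=6: x=[6.9200 1.7550 3.6500 1.0800 2.1900 0.4050 0.0000] k=[11 0 1 0 4 1 0]
t=7: x=[9.5150 1.6200 0.7300 0.6750 3.0550 1.2700 0.1350] k=[6 0 2 1 7 1 1]
t=8: x=[5.1900 1.0800 1.5950 1.9450 5.3800 1.8100 1.0000] k=[4 2 4 4 6 0 1]

0.0053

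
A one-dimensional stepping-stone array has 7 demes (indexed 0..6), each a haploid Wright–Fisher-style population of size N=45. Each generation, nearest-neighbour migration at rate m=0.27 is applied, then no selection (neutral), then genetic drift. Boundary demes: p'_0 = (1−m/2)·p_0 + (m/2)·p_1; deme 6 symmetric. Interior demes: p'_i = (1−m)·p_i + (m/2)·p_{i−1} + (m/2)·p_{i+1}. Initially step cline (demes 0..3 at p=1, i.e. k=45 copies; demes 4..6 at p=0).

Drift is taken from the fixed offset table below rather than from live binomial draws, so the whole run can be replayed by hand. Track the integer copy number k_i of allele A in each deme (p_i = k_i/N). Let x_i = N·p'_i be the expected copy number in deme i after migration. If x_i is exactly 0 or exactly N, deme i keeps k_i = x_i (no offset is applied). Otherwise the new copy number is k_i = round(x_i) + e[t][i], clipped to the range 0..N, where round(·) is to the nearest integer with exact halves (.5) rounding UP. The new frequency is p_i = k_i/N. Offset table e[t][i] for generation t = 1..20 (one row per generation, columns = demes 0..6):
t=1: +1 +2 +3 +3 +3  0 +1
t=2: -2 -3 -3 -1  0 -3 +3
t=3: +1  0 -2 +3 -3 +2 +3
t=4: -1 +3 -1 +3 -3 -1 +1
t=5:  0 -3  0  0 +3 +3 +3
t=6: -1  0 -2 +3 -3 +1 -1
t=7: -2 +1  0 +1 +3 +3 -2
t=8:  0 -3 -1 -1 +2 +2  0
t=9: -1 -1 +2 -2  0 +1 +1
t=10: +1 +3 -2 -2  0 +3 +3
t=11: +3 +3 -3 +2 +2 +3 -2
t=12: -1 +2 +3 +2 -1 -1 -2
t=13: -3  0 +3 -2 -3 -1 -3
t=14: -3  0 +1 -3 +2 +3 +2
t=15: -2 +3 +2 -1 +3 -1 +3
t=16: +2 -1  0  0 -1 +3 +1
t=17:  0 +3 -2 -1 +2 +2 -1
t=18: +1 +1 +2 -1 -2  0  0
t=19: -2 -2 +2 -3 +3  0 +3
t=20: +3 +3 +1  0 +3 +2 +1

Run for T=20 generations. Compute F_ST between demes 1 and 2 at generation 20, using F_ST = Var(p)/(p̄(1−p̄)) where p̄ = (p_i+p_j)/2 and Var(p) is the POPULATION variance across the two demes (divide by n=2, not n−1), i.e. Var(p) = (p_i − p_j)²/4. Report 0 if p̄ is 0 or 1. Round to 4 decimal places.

0.0343

t=0: k=[45 45 45 45 0 0 0]
t=1: x=[45.0000 45.0000 45.0000 38.9250 6.0750 0.0000 0.0000] k=[45 45 45 42 9 0 0]
t=2: x=[45.0000 45.0000 44.5950 37.9500 12.2400 1.2150 0.0000] k=[45 45 42 37 12 0 0]
t=3: x=[45.0000 44.5950 41.7300 34.3000 13.7550 1.6200 0.0000] k=[45 45 40 37 11 4 0]
t=4: x=[45.0000 44.3250 40.2700 33.8950 13.5650 4.4050 0.5400] k=[45 45 39 37 11 3 2]
t=5: x=[45.0000 44.1900 39.5400 33.7600 13.4300 3.9450 2.1350] k=[45 41 40 34 16 7 5]
t=6: x=[44.4600 41.4050 39.3250 32.3800 17.2150 7.9450 5.2700] k=[43 41 37 35 14 9 4]
t=7: x=[42.7300 40.7300 37.2700 32.4350 16.1600 9.0000 4.6750] k=[41 42 37 33 19 12 3]
t=8: x=[41.1350 41.1900 37.1350 31.6500 19.9450 11.7300 4.2150] k=[41 38 36 31 22 14 4]
t=9: x=[40.5950 38.1350 35.5950 30.4600 22.1350 13.7300 5.3500] k=[40 37 38 28 22 15 6]
t=10: x=[39.5950 37.5400 36.5150 28.5400 21.8650 14.7300 7.2150] k=[41 41 35 27 22 18 10]
t=11: x=[41.0000 40.1900 34.7300 27.4050 22.1350 17.4600 11.0800] k=[44 43 32 29 24 20 9]
t=12: x=[43.8650 41.6500 33.0800 28.7300 24.1350 19.0550 10.4850] k=[43 44 36 31 23 18 8]
t=13: x=[43.1350 42.7850 36.4050 30.5950 23.4050 17.3250 9.3500] k=[40 43 39 29 20 16 6]
t=14: x=[40.4050 42.0550 38.1900 29.1350 20.6750 15.1900 7.3500] k=[37 42 39 26 23 18 9]
t=15: x=[37.6750 40.9200 37.6500 27.3500 22.7300 17.4600 10.2150] k=[36 44 40 26 26 16 13]
t=16: x=[37.0800 42.3800 38.6500 27.8900 24.6500 16.9450 13.4050] k=[39 41 39 28 24 20 14]
t=17: x=[39.2700 40.4600 37.7850 28.9450 24.0000 19.7300 14.8100] k=[39 43 36 28 26 22 14]
t=18: x=[39.5400 41.5150 35.8650 28.8100 25.7300 21.4600 15.0800] k=[41 43 38 28 24 21 15]
t=19: x=[41.2700 42.0550 37.3250 28.8100 24.1350 20.5950 15.8100] k=[39 40 39 26 27 21 19]
t=20: x=[39.1350 39.7300 37.3800 27.8900 26.0550 21.5400 19.2700] k=[42 43 38 28 29 24 20]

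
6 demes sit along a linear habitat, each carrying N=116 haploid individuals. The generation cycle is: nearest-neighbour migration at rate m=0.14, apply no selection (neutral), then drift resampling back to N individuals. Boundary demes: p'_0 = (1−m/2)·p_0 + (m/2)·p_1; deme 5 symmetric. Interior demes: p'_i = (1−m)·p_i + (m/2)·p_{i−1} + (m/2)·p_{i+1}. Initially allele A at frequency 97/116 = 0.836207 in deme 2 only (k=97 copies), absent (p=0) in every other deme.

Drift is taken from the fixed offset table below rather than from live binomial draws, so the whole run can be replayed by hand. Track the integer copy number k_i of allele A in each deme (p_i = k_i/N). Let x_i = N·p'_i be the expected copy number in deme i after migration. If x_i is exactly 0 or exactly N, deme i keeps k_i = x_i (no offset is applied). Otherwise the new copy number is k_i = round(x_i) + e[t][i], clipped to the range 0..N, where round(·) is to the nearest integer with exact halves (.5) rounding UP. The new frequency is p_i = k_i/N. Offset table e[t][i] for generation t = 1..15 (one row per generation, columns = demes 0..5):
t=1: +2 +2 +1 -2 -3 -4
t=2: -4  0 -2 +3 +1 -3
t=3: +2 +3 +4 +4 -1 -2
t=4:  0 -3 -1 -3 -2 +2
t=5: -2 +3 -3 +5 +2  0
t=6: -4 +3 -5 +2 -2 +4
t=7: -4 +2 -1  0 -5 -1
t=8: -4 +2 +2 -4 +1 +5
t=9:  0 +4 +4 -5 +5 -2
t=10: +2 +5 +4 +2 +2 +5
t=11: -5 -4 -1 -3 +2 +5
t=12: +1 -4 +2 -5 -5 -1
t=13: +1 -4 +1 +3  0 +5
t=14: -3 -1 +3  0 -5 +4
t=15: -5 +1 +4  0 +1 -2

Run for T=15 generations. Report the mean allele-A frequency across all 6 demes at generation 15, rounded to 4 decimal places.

0.1595

t=0: k=[0 0 97 0 0 0]
t=1: x=[0.0000 6.7900 83.4200 6.7900 0.0000 0.0000] k=[0 9 84 5 0 0]
t=2: x=[0.6300 13.6200 73.2200 10.1800 0.3500 0.0000] k=[0 14 71 13 1 0]
t=3: x=[0.9800 17.0100 62.9500 16.2200 1.7700 0.0700] k=[3 20 67 20 1 0]
t=4: x=[4.1900 22.1000 60.4200 21.9600 2.2600 0.0700] k=[4 19 59 19 0 2]
t=5: x=[5.0500 20.7500 53.4000 20.4700 1.4700 1.8600] k=[3 24 50 25 3 2]
t=6: x=[4.4700 24.3500 46.4300 25.2100 4.4700 2.0700] k=[0 27 41 27 2 6]
t=7: x=[1.8900 26.0900 39.0400 26.2300 4.0300 5.7200] k=[0 28 38 26 0 5]
t=8: x=[1.9600 26.7400 36.4600 25.0200 2.1700 4.6500] k=[0 29 38 21 3 10]
t=9: x=[2.0300 27.6000 36.1800 20.9300 4.7500 9.5100] k=[2 32 40 16 10 8]
t=10: x=[4.1000 30.4600 37.7600 17.2600 10.2800 8.1400] k=[6 35 42 19 12 13]
t=11: x=[8.0300 33.4600 39.9000 20.1200 12.5600 12.9300] k=[3 29 39 17 15 18]
t=12: x=[4.8200 27.8800 36.7600 18.4000 15.3500 17.7900] k=[6 24 39 13 10 17]
t=13: x=[7.2600 23.7900 36.1300 14.6100 10.7000 16.5100] k=[8 20 37 18 11 22]
t=14: x=[8.8400 20.3500 34.4800 18.8400 12.2600 21.2300] k=[6 19 37 19 7 25]
t=15: x=[6.9100 19.3500 34.4800 19.4200 9.1000 23.7400] k=[2 20 38 19 10 22]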